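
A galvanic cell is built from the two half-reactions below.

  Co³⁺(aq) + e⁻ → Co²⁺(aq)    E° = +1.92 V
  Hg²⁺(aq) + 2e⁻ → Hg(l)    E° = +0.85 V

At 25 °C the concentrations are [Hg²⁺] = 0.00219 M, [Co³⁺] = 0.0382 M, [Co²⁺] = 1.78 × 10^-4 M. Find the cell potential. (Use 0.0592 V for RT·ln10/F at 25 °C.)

1.29 V

The Co³⁺/Co²⁺ couple has the higher reduction potential and acts as the cathode, so E°_cell = +1.92 − (+0.85) = 1.07 V.
Balancing electrons gives n = 2; the reaction quotient is Q = [Hg²⁺]·[Co²⁺]^2/[Co³⁺]^2 = 4.76 × 10^-8.
At 25 °C, E = E° − (0.0592/n) log Q = 1.07 − (0.0592/2)(-7.323) = 1.070 + 0.217 = 1.287 V.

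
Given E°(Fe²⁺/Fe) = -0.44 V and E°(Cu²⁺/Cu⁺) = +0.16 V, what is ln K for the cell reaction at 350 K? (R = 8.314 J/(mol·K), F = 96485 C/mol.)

E°_cell = +0.16 − (-0.44) = 0.60 V, with n = 2 electrons transferred.
At equilibrium E = 0, so the Nernst equation gives ln K = nFE°/RT = (2)(96485)(0.60)/((8.314)(350)) = 39.79.

ln K = 39.8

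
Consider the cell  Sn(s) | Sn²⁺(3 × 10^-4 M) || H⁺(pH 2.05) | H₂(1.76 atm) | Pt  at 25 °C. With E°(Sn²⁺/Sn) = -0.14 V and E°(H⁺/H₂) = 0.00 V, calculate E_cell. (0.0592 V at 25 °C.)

0.12 V

The hydrogen couple is the cathode, so E°_cell = 0.14 V; n = 2.
[H⁺] = 10^(−2.05) = 0.0089 M, and Q = [Sn²⁺]·P(H₂) / [H⁺]^2 = 6.65.
E = E° − (0.0592/2) log Q = 0.14 − (0.0592/2)(0.823) = 0.116 V.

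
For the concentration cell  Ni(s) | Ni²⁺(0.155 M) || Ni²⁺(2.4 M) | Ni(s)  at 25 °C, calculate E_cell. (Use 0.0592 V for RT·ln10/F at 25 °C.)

0.035 V

Both half-cells are Ni²⁺/Ni, so E°_cell = 0. The concentrated side is the cathode; the cell reaction moves Ni²⁺ from high to low concentration with n = 2.
Q = [Ni²⁺]_dilute/[Ni²⁺]_conc = 0.155/2.4 = 0.0646.
E = 0 − (0.0592/2) log Q = −(0.0592/2)(-1.190) = 0.0352 V.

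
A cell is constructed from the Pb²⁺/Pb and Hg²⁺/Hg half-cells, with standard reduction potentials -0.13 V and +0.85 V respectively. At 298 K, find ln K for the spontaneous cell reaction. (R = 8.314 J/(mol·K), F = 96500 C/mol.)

ln K = 76.3

E°_cell = +0.85 − (-0.13) = 0.98 V, with n = 2 electrons transferred.
At equilibrium E = 0, so the Nernst equation gives ln K = nFE°/RT = (2)(96500)(0.98)/((8.314)(298)) = 76.34.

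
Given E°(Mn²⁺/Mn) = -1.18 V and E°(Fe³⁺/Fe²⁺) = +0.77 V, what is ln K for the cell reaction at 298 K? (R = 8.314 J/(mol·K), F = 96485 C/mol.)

E°_cell = +0.77 − (-1.18) = 1.95 V, with n = 2 electrons transferred.
At equilibrium E = 0, so the Nernst equation gives ln K = nFE°/RT = (2)(96485)(1.95)/((8.314)(298)) = 151.88.

ln K = 151.9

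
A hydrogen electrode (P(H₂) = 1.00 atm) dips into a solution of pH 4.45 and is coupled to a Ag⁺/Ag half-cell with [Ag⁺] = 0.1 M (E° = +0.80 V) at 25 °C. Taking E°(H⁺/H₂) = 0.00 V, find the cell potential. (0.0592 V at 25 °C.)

The Ag⁺/Ag couple is the cathode, so E°_cell = 0.80 V; n = 2.
[H⁺] = 10^(−4.45) = 3.5 × 10^-5 M, and Q = [H⁺]^2 / ([Ag⁺]^2·P(H₂)) = 1.26 × 10^-7.
E = E° − (0.0592/2) log Q = 0.80 − (0.0592/2)(-6.900) = 1.004 V.

1.00 V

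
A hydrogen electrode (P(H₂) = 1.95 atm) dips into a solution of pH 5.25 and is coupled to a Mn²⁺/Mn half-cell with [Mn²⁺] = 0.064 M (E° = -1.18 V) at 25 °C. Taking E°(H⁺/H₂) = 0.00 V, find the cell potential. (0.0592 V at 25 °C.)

The hydrogen couple is the cathode, so E°_cell = 1.18 V; n = 2.
[H⁺] = 10^(−5.25) = 5.6 × 10^-6 M, and Q = [Mn²⁺]·P(H₂) / [H⁺]^2 = 3.95 × 10^9.
E = E° − (0.0592/2) log Q = 1.18 − (0.0592/2)(9.596) = 0.896 V.

0.90 V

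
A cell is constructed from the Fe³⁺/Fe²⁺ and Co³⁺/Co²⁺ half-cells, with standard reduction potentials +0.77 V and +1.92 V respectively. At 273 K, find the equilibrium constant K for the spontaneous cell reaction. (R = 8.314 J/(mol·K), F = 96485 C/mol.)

1.7 × 10^21

E°_cell = +1.92 − (+0.77) = 1.15 V, with n = 1 electron transferred.
At equilibrium E = 0, so the Nernst equation gives ln K = nFE°/RT = (1)(96485)(1.15)/((8.314)(273)) = 48.89.
K = e^48.89 = 1.7 × 10^21.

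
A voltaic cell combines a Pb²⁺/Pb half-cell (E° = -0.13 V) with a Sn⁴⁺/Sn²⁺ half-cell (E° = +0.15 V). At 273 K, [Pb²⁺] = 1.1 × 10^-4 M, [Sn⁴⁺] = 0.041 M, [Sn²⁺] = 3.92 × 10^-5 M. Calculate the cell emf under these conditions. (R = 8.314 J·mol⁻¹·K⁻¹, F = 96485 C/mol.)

0.469 V

The Sn⁴⁺/Sn²⁺ couple has the higher reduction potential and acts as the cathode, so E°_cell = +0.15 − (-0.13) = 0.28 V.
Balancing electrons gives n = 2; the reaction quotient is Q = [Pb²⁺]·[Sn²⁺]/[Sn⁴⁺] = 1.05 × 10^-7.
E = E° − (RT/nF) ln Q = 0.28 − (8.314×273)/(2×96485) × (-16.068) = 0.280 + 0.189 = 0.469 V.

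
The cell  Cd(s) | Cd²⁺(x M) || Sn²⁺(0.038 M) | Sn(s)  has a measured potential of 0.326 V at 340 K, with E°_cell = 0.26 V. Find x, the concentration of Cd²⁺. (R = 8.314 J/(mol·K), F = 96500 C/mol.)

4.2 × 10^-4 M

From the Nernst equation, ln Q = nF(E° − E)/RT = 2×96500×(0.26 − 0.326)/(8.314×340) = -4.506, so Q = 0.0110.
With Q = [Cd²⁺]/[Sn²⁺] and the known concentrations, [Cd²⁺] in the numerator gives [Cd²⁺] = 4.2 × 10^-4 M.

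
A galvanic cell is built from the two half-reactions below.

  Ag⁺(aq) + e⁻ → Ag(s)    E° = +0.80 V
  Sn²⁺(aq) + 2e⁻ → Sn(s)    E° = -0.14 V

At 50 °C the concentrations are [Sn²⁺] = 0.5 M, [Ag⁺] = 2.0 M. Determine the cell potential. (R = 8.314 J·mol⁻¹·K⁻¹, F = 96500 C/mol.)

The Ag⁺/Ag couple has the higher reduction potential and acts as the cathode, so E°_cell = +0.80 − (-0.14) = 0.94 V.
Balancing electrons gives n = 2; the reaction quotient is Q = [Sn²⁺]/[Ag⁺]^2 = 0.125.
E = E° − (RT/nF) ln Q = 0.94 − (8.314×323)/(2×96500) × (-2.079) = 0.940 + 0.029 = 0.969 V.

0.969 V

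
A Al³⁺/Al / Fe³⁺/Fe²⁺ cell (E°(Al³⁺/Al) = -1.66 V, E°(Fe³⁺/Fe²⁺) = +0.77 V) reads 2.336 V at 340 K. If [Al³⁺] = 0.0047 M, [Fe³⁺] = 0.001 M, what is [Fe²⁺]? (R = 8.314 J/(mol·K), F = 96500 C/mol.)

0.15 M

From the Nernst equation, ln Q = nF(E° − E)/RT = 3×96500×(2.43 − 2.336)/(8.314×340) = 9.627, so Q = 1.52 × 10^4.
With Q = [Al³⁺]·[Fe²⁺]^3/[Fe³⁺]^3 and the known concentrations, [Fe²⁺]^3 in the numerator gives [Fe²⁺] = 0.15 M.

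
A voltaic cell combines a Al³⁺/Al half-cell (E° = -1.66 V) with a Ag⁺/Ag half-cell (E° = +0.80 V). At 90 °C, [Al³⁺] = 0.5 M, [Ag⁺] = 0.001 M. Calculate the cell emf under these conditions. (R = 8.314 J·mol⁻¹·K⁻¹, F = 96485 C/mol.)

2.25 V

The Ag⁺/Ag couple has the higher reduction potential and acts as the cathode, so E°_cell = +0.80 − (-1.66) = 2.46 V.
Balancing electrons gives n = 3; the reaction quotient is Q = [Al³⁺]/[Ag⁺]^3 = 5 × 10^8.
E = E° − (RT/nF) ln Q = 2.46 − (8.314×363)/(3×96485) × (20.030) = 2.460 − 0.209 = 2.251 V.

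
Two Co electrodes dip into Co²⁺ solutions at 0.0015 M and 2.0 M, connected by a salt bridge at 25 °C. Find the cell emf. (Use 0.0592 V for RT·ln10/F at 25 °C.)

0.092 V

Both half-cells are Co²⁺/Co, so E°_cell = 0. The concentrated side is the cathode; the cell reaction moves Co²⁺ from high to low concentration with n = 2.
Q = [Co²⁺]_dilute/[Co²⁺]_conc = 0.0015/2.0 = 7.5 × 10^-4.
E = 0 − (0.0592/2) log Q = −(0.0592/2)(-3.125) = 0.0925 V.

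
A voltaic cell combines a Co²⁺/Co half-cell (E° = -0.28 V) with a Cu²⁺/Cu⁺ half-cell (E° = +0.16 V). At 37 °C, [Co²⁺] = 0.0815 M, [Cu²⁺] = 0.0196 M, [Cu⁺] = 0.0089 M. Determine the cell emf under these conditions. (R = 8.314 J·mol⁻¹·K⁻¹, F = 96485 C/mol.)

0.495 V

The Cu²⁺/Cu⁺ couple has the higher reduction potential and acts as the cathode, so E°_cell = +0.16 − (-0.28) = 0.44 V.
Balancing electrons gives n = 2; the reaction quotient is Q = [Co²⁺]·[Cu⁺]^2/[Cu²⁺]^2 = 0.0168.
E = E° − (RT/nF) ln Q = 0.44 − (8.314×310)/(2×96485) × (-4.086) = 0.440 + 0.055 = 0.495 V.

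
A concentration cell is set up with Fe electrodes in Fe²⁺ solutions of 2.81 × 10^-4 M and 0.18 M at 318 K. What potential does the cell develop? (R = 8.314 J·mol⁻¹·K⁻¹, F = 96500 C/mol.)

Both half-cells are Fe²⁺/Fe, so E°_cell = 0. The concentrated side is the cathode; the cell reaction moves Fe²⁺ from high to low concentration with n = 2.
Q = [Fe²⁺]_dilute/[Fe²⁺]_conc = 2.81 × 10^-4/0.18 = 0.00156.
E = 0 − (RT/nF) ln Q = −((8.314×318)/(2×96500))(-6.462) = 0.0885 V.

0.089 V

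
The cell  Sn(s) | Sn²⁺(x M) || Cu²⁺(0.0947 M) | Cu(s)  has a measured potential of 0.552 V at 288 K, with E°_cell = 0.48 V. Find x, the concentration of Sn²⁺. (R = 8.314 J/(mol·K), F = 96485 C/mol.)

2.9 × 10^-4 M

From the Nernst equation, ln Q = nF(E° − E)/RT = 2×96485×(0.48 − 0.552)/(8.314×288) = -5.803, so Q = 0.00302.
With Q = [Sn²⁺]/[Cu²⁺] and the known concentrations, [Sn²⁺] in the numerator gives [Sn²⁺] = 2.9 × 10^-4 M.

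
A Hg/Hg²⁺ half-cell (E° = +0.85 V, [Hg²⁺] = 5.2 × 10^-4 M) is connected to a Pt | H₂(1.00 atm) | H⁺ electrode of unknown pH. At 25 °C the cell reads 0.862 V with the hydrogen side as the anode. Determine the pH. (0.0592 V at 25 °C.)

E°_cell = 0.85 V and n = 2.
log Q = n(E° − E)/0.0592 = 2×(0.85 − 0.862)/0.0592 = -0.405.
With Q = [H⁺]^2 / ([Hg²⁺]·P(H₂)), solving for [H⁺] gives log[H⁺] = -1.845, so pH = 1.84.

pH = 1.84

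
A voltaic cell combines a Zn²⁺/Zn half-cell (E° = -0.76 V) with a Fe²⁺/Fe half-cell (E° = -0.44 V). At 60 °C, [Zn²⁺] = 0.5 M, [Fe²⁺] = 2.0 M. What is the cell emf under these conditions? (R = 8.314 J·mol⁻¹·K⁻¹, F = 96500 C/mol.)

0.340 V

The Fe²⁺/Fe couple has the higher reduction potential and acts as the cathode, so E°_cell = -0.44 − (-0.76) = 0.32 V.
Balancing electrons gives n = 2; the reaction quotient is Q = [Zn²⁺]/[Fe²⁺] = 0.250.
E = E° − (RT/nF) ln Q = 0.32 − (8.314×333)/(2×96500) × (-1.386) = 0.320 + 0.020 = 0.340 V.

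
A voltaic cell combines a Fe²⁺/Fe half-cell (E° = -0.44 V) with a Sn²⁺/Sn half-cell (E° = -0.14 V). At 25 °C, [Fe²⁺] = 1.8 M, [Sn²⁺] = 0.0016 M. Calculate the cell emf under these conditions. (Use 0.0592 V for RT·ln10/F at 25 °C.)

0.210 V

The Sn²⁺/Sn couple has the higher reduction potential and acts as the cathode, so E°_cell = -0.14 − (-0.44) = 0.30 V.
Balancing electrons gives n = 2; the reaction quotient is Q = [Fe²⁺]/[Sn²⁺] = 1120.
At 25 °C, E = E° − (0.0592/n) log Q = 0.30 − (0.0592/2)(3.051) = 0.300 − 0.090 = 0.210 V.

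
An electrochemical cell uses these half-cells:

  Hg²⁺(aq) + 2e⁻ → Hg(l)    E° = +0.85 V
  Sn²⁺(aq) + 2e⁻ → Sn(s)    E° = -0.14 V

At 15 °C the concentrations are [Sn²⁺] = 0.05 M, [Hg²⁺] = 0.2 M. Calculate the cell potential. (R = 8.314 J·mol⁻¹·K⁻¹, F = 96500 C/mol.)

1.01 V

The Hg²⁺/Hg couple has the higher reduction potential and acts as the cathode, so E°_cell = +0.85 − (-0.14) = 0.99 V.
Balancing electrons gives n = 2; the reaction quotient is Q = [Sn²⁺]/[Hg²⁺] = 0.250.
E = E° − (RT/nF) ln Q = 0.99 − (8.314×288)/(2×96500) × (-1.386) = 0.990 + 0.017 = 1.007 V.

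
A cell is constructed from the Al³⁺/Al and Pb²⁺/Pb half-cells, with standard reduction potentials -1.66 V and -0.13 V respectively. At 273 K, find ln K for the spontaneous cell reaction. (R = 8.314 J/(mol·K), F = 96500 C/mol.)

ln K = 390.3

E°_cell = -0.13 − (-1.66) = 1.53 V, with n = 6 electrons transferred.
At equilibrium E = 0, so the Nernst equation gives ln K = nFE°/RT = (6)(96500)(1.53)/((8.314)(273)) = 390.30.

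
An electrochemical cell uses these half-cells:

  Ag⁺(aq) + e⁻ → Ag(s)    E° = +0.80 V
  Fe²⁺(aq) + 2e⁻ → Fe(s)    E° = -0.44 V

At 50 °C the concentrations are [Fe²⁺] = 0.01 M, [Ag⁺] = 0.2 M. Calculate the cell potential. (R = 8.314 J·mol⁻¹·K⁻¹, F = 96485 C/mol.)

1.26 V

The Ag⁺/Ag couple has the higher reduction potential and acts as the cathode, so E°_cell = +0.80 − (-0.44) = 1.24 V.
Balancing electrons gives n = 2; the reaction quotient is Q = [Fe²⁺]/[Ag⁺]^2 = 0.250.
E = E° − (RT/nF) ln Q = 1.24 − (8.314×323)/(2×96485) × (-1.386) = 1.240 + 0.019 = 1.259 V.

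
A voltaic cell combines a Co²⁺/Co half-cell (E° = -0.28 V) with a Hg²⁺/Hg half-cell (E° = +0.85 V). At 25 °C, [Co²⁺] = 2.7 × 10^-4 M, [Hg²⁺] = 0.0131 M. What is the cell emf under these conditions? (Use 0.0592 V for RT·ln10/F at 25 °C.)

The Hg²⁺/Hg couple has the higher reduction potential and acts as the cathode, so E°_cell = +0.85 − (-0.28) = 1.13 V.
Balancing electrons gives n = 2; the reaction quotient is Q = [Co²⁺]/[Hg²⁺] = 0.0206.
At 25 °C, E = E° − (0.0592/n) log Q = 1.13 − (0.0592/2)(-1.686) = 1.130 + 0.050 = 1.180 V.

1.18 V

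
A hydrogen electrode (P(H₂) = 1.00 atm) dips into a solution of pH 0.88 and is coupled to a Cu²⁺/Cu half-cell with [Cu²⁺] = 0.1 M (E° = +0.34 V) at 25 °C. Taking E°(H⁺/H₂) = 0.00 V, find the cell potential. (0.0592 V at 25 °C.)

0.36 V

The Cu²⁺/Cu couple is the cathode, so E°_cell = 0.34 V; n = 2.
[H⁺] = 10^(−0.88) = 0.13 M, and Q = [H⁺]^2 / ([Cu²⁺]·P(H₂)) = 0.174.
E = E° − (0.0592/2) log Q = 0.34 − (0.0592/2)(-0.760) = 0.362 V.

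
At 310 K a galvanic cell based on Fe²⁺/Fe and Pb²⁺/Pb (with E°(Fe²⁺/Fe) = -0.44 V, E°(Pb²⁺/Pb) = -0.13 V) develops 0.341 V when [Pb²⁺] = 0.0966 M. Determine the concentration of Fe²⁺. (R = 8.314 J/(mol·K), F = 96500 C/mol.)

0.0095 M

From the Nernst equation, ln Q = nF(E° − E)/RT = 2×96500×(0.31 − 0.341)/(8.314×310) = -2.321, so Q = 0.0981.
With Q = [Fe²⁺]/[Pb²⁺] and the known concentrations, [Fe²⁺] in the numerator gives [Fe²⁺] = 0.0095 M.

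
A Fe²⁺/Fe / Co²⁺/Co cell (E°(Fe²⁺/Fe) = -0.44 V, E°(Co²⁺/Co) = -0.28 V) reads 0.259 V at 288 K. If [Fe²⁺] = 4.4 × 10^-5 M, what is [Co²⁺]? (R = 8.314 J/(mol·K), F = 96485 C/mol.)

0.13 M

From the Nernst equation, ln Q = nF(E° − E)/RT = 2×96485×(0.16 − 0.259)/(8.314×288) = -7.979, so Q = 3.43 × 10^-4.
With Q = [Fe²⁺]/[Co²⁺] and the known concentrations, [Co²⁺] in the denominator gives [Co²⁺] = 0.13 M.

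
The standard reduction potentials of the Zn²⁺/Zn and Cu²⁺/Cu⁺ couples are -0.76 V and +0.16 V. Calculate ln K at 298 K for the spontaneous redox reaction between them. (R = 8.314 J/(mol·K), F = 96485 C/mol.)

E°_cell = +0.16 − (-0.76) = 0.92 V, with n = 2 electrons transferred.
At equilibrium E = 0, so the Nernst equation gives ln K = nFE°/RT = (2)(96485)(0.92)/((8.314)(298)) = 71.66.

ln K = 71.7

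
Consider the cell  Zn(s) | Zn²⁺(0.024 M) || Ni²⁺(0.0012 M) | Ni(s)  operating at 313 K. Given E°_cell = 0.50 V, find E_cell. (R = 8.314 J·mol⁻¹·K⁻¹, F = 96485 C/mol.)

Balancing electrons gives n = 2; the reaction quotient is Q = [Zn²⁺]/[Ni²⁺] = 20.0.
E = E° − (RT/nF) ln Q = 0.50 − (8.314×313)/(2×96485) × (2.996) = 0.500 − 0.040 = 0.460 V.

0.460 V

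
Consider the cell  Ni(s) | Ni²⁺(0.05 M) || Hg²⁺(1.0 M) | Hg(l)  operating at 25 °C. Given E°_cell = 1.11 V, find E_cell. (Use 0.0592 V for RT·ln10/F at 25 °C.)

1.15 V

Balancing electrons gives n = 2; the reaction quotient is Q = [Ni²⁺]/[Hg²⁺] = 0.0500.
At 25 °C, E = E° − (0.0592/n) log Q = 1.11 − (0.0592/2)(-1.301) = 1.110 + 0.039 = 1.149 V.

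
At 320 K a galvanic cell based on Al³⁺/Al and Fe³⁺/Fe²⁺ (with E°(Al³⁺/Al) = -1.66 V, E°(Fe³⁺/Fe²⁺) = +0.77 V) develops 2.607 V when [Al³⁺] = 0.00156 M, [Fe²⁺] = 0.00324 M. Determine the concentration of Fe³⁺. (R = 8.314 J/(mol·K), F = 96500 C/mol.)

From the Nernst equation, ln Q = nF(E° − E)/RT = 3×96500×(2.43 − 2.607)/(8.314×320) = -19.260, so Q = 4.32 × 10^-9.
With Q = [Al³⁺]·[Fe²⁺]^3/[Fe³⁺]^3 and the known concentrations, [Fe³⁺]^3 in the denominator gives [Fe³⁺] = 0.23 M.

0.23 M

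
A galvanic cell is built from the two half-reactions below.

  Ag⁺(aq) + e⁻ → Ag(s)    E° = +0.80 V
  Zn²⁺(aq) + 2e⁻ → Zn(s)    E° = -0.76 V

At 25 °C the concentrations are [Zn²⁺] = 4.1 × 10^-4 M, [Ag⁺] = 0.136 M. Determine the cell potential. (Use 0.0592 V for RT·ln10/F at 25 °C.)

1.61 V

The Ag⁺/Ag couple has the higher reduction potential and acts as the cathode, so E°_cell = +0.80 − (-0.76) = 1.56 V.
Balancing electrons gives n = 2; the reaction quotient is Q = [Zn²⁺]/[Ag⁺]^2 = 0.0222.
At 25 °C, E = E° − (0.0592/n) log Q = 1.56 − (0.0592/2)(-1.654) = 1.560 + 0.049 = 1.609 V.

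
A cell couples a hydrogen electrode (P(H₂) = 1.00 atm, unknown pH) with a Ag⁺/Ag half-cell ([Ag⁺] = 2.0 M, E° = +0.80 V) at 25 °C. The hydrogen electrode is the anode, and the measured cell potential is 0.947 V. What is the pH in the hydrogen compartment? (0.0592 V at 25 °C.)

pH = 2.18

E°_cell = 0.80 V and n = 2.
log Q = n(E° − E)/0.0592 = 2×(0.80 − 0.947)/0.0592 = -4.966.
With Q = [H⁺]^2 / ([Ag⁺]^2·P(H₂)), solving for [H⁺] gives log[H⁺] = -2.182, so pH = 2.18.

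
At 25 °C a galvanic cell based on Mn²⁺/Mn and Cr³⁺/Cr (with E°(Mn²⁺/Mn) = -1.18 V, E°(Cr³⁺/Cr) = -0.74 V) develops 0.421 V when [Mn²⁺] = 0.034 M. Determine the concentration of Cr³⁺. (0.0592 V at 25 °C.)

6.8 × 10^-4 M

From the Nernst equation, log Q = n(E° − E)/0.0592 = 6(0.44 − 0.421)/0.0592 = 1.926, so Q = 84.3.
With Q = [Mn²⁺]^3/[Cr³⁺]^2 and the known concentrations, [Cr³⁺]^2 in the denominator gives [Cr³⁺] = 6.8 × 10^-4 M.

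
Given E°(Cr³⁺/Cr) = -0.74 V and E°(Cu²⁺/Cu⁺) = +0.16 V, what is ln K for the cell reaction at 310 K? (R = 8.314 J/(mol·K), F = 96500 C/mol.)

E°_cell = +0.16 − (-0.74) = 0.90 V, with n = 3 electrons transferred.
At equilibrium E = 0, so the Nernst equation gives ln K = nFE°/RT = (3)(96500)(0.90)/((8.314)(310)) = 101.09.

ln K = 101.1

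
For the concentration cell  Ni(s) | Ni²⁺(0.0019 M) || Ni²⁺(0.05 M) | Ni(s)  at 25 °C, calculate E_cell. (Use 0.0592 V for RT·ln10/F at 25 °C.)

0.042 V

Both half-cells are Ni²⁺/Ni, so E°_cell = 0. The concentrated side is the cathode; the cell reaction moves Ni²⁺ from high to low concentration with n = 2.
Q = [Ni²⁺]_dilute/[Ni²⁺]_conc = 0.0019/0.05 = 0.0380.
E = 0 − (0.0592/2) log Q = −(0.0592/2)(-1.420) = 0.0420 V.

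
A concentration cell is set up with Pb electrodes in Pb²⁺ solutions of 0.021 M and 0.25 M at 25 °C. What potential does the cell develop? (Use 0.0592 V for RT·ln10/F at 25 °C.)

0.032 V

Both half-cells are Pb²⁺/Pb, so E°_cell = 0. The concentrated side is the cathode; the cell reaction moves Pb²⁺ from high to low concentration with n = 2.
Q = [Pb²⁺]_dilute/[Pb²⁺]_conc = 0.021/0.25 = 0.0840.
E = 0 − (0.0592/2) log Q = −(0.0592/2)(-1.076) = 0.0318 V.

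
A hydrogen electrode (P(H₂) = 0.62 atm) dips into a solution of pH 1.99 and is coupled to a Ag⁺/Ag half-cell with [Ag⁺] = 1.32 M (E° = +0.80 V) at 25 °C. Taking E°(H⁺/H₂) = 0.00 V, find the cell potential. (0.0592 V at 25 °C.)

0.92 V

The Ag⁺/Ag couple is the cathode, so E°_cell = 0.80 V; n = 2.
[H⁺] = 10^(−1.99) = 0.010 M, and Q = [H⁺]^2 / ([Ag⁺]^2·P(H₂)) = 9.69 × 10^-5.
E = E° − (0.0592/2) log Q = 0.80 − (0.0592/2)(-4.014) = 0.919 V.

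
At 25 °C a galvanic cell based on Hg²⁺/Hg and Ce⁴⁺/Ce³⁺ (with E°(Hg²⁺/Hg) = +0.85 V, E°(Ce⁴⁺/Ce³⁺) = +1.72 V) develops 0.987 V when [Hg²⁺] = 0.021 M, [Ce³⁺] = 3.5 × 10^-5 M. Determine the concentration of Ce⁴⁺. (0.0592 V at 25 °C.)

4.8 × 10^-4 M

From the Nernst equation, log Q = n(E° − E)/0.0592 = 2(0.87 − 0.987)/0.0592 = -3.953, so Q = 1.12 × 10^-4.
With Q = [Hg²⁺]·[Ce³⁺]^2/[Ce⁴⁺]^2 and the known concentrations, [Ce⁴⁺]^2 in the denominator gives [Ce⁴⁺] = 4.8 × 10^-4 M.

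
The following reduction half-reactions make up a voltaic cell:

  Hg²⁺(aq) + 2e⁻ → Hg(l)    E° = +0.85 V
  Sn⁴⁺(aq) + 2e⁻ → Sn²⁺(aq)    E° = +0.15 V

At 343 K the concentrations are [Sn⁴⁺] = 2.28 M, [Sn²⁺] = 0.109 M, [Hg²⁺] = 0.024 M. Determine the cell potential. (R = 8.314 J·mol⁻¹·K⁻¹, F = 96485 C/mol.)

The Hg²⁺/Hg couple has the higher reduction potential and acts as the cathode, so E°_cell = +0.85 − (+0.15) = 0.70 V.
Balancing electrons gives n = 2; the reaction quotient is Q = [Sn⁴⁺]/([Sn²⁺]·[Hg²⁺]) = 872.
E = E° − (RT/nF) ln Q = 0.70 − (8.314×343)/(2×96485) × (6.770) = 0.700 − 0.100 = 0.600 V.

0.600 V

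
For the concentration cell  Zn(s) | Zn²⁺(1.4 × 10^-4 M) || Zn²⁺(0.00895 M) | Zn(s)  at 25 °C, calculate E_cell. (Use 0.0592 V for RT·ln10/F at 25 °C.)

Both half-cells are Zn²⁺/Zn, so E°_cell = 0. The concentrated side is the cathode; the cell reaction moves Zn²⁺ from high to low concentration with n = 2.
Q = [Zn²⁺]_dilute/[Zn²⁺]_conc = 1.4 × 10^-4/0.00895 = 0.0156.
E = 0 − (0.0592/2) log Q = −(0.0592/2)(-1.806) = 0.0535 V.

0.053 V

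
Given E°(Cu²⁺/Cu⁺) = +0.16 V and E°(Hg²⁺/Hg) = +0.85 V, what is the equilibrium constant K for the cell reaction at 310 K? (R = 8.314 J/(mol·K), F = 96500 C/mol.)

E°_cell = +0.85 − (+0.16) = 0.69 V, with n = 2 electrons transferred.
At equilibrium E = 0, so the Nernst equation gives ln K = nFE°/RT = (2)(96500)(0.69)/((8.314)(310)) = 51.67.
K = e^51.67 = 2.8 × 10^22.

2.8 × 10^22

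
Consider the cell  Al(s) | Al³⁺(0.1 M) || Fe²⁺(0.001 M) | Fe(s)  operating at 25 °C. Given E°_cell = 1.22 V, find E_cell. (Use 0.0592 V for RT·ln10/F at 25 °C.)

Balancing electrons gives n = 6; the reaction quotient is Q = [Al³⁺]^2/[Fe²⁺]^3 = 1 × 10^7.
At 25 °C, E = E° − (0.0592/n) log Q = 1.22 − (0.0592/6)(7.000) = 1.220 − 0.069 = 1.151 V.

1.15 V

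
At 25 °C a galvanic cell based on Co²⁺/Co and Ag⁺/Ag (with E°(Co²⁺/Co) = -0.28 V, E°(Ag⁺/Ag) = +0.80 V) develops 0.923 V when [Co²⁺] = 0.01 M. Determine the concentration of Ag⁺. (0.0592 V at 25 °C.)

2.2 × 10^-4 M

From the Nernst equation, log Q = n(E° − E)/0.0592 = 2(1.08 − 0.923)/0.0592 = 5.304, so Q = 2.01 × 10^5.
With Q = [Co²⁺]/[Ag⁺]^2 and the known concentrations, [Ag⁺]^2 in the denominator gives [Ag⁺] = 2.2 × 10^-4 M.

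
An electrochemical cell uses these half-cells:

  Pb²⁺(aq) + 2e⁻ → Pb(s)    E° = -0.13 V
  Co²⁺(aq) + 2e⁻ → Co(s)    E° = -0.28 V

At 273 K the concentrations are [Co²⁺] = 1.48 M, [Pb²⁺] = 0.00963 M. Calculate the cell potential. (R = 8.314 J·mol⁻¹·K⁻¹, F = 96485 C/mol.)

0.091 V

The Pb²⁺/Pb couple has the higher reduction potential and acts as the cathode, so E°_cell = -0.13 − (-0.28) = 0.15 V.
Balancing electrons gives n = 2; the reaction quotient is Q = [Co²⁺]/[Pb²⁺] = 154.
E = E° − (RT/nF) ln Q = 0.15 − (8.314×273)/(2×96485) × (5.035) = 0.150 − 0.059 = 0.091 V.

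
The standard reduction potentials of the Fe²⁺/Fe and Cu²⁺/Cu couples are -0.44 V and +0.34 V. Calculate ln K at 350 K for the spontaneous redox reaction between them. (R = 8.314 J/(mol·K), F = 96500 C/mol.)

ln K = 51.7

E°_cell = +0.34 − (-0.44) = 0.78 V, with n = 2 electrons transferred.
At equilibrium E = 0, so the Nernst equation gives ln K = nFE°/RT = (2)(96500)(0.78)/((8.314)(350)) = 51.73.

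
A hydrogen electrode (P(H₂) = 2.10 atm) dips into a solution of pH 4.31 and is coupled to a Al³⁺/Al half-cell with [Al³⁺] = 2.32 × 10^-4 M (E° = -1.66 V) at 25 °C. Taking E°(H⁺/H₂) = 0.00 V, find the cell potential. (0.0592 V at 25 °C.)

The hydrogen couple is the cathode, so E°_cell = 1.66 V; n = 6.
[H⁺] = 10^(−4.31) = 4.9 × 10^-5 M, and Q = [Al³⁺]^2·P(H₂)^3 / [H⁺]^6 = 3.61 × 10^19.
E = E° − (0.0592/6) log Q = 1.66 − (0.0592/6)(19.558) = 1.467 V.

1.47 V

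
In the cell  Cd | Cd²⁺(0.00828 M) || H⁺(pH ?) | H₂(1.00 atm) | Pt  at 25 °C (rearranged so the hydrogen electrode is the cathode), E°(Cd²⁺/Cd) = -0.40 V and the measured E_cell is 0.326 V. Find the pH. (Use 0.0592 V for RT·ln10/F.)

pH = 2.29

E°_cell = 0.40 V and n = 2.
log Q = n(E° − E)/0.0592 = 2×(0.40 − 0.326)/0.0592 = 2.500.
With Q = [Cd²⁺]·P(H₂) / [H⁺]^2, solving for [H⁺] gives log[H⁺] = -2.291, so pH = 2.29.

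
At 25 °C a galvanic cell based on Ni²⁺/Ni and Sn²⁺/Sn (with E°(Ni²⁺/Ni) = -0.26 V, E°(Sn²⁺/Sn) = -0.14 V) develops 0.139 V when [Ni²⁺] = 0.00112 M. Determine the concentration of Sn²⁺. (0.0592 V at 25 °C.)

0.0049 M

From the Nernst equation, log Q = n(E° − E)/0.0592 = 2(0.12 − 0.139)/0.0592 = -0.642, so Q = 0.228.
With Q = [Ni²⁺]/[Sn²⁺] and the known concentrations, [Sn²⁺] in the denominator gives [Sn²⁺] = 0.0049 M.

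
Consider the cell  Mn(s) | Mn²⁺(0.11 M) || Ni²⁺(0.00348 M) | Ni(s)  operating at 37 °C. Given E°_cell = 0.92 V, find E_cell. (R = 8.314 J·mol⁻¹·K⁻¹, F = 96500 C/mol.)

Balancing electrons gives n = 2; the reaction quotient is Q = [Mn²⁺]/[Ni²⁺] = 31.6.
E = E° − (RT/nF) ln Q = 0.92 − (8.314×310)/(2×96500) × (3.453) = 0.920 − 0.046 = 0.874 V.

0.874 V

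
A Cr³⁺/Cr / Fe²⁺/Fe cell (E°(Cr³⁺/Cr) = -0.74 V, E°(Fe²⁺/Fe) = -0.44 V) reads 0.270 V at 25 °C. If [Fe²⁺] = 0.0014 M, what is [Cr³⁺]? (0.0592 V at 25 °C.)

0.0017 M

From the Nernst equation, log Q = n(E° − E)/0.0592 = 6(0.30 − 0.270)/0.0592 = 3.041, so Q = 1100.
With Q = [Cr³⁺]^2/[Fe²⁺]^3 and the known concentrations, [Cr³⁺]^2 in the numerator gives [Cr³⁺] = 0.0017 M.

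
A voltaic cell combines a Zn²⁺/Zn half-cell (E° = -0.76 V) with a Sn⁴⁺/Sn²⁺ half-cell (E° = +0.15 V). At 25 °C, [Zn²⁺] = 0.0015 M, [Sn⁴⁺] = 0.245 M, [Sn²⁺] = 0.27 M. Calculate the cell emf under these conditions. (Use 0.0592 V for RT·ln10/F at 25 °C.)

0.992 V

The Sn⁴⁺/Sn²⁺ couple has the higher reduction potential and acts as the cathode, so E°_cell = +0.15 − (-0.76) = 0.91 V.
Balancing electrons gives n = 2; the reaction quotient is Q = [Zn²⁺]·[Sn²⁺]/[Sn⁴⁺] = 0.00165.
At 25 °C, E = E° − (0.0592/n) log Q = 0.91 − (0.0592/2)(-2.782) = 0.910 + 0.082 = 0.992 V.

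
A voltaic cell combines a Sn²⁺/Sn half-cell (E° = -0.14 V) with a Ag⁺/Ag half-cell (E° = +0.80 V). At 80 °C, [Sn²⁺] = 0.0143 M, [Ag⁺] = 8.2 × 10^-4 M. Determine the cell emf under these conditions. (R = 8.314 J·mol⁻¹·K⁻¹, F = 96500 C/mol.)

0.788 V

The Ag⁺/Ag couple has the higher reduction potential and acts as the cathode, so E°_cell = +0.80 − (-0.14) = 0.94 V.
Balancing electrons gives n = 2; the reaction quotient is Q = [Sn²⁺]/[Ag⁺]^2 = 2.13 × 10^4.
E = E° − (RT/nF) ln Q = 0.94 − (8.314×353)/(2×96500) × (9.965) = 0.940 − 0.152 = 0.788 V.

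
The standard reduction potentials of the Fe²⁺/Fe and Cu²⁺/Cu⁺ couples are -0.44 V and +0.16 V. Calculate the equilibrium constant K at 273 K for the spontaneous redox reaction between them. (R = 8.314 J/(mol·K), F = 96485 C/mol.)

1.4 × 10^22

E°_cell = +0.16 − (-0.44) = 0.60 V, with n = 2 electrons transferred.
At equilibrium E = 0, so the Nernst equation gives ln K = nFE°/RT = (2)(96485)(0.60)/((8.314)(273)) = 51.01.
K = e^51.01 = 1.4 × 10^22.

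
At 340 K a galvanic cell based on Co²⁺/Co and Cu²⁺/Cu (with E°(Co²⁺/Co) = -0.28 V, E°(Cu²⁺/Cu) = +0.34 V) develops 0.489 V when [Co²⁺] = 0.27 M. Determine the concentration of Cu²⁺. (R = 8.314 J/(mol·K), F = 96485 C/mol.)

3.5 × 10^-5 M

From the Nernst equation, ln Q = nF(E° − E)/RT = 2×96485×(0.62 − 0.489)/(8.314×340) = 8.943, so Q = 7650.
With Q = [Co²⁺]/[Cu²⁺] and the known concentrations, [Cu²⁺] in the denominator gives [Cu²⁺] = 3.5 × 10^-5 M.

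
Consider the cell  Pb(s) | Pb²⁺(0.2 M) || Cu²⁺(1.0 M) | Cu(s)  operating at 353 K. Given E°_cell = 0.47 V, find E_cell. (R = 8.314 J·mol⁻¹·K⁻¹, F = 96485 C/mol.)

0.494 V

Balancing electrons gives n = 2; the reaction quotient is Q = [Pb²⁺]/[Cu²⁺] = 0.200.
E = E° − (RT/nF) ln Q = 0.47 − (8.314×353)/(2×96485) × (-1.609) = 0.470 + 0.024 = 0.494 V.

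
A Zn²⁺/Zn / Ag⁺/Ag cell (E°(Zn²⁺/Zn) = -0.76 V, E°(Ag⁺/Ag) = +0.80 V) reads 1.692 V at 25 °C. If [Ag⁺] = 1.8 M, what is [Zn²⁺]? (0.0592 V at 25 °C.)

1.1 × 10^-4 M

From the Nernst equation, log Q = n(E° − E)/0.0592 = 2(1.56 − 1.692)/0.0592 = -4.459, so Q = 3.47 × 10^-5.
With Q = [Zn²⁺]/[Ag⁺]^2 and the known concentrations, [Zn²⁺] in the numerator gives [Zn²⁺] = 1.1 × 10^-4 M.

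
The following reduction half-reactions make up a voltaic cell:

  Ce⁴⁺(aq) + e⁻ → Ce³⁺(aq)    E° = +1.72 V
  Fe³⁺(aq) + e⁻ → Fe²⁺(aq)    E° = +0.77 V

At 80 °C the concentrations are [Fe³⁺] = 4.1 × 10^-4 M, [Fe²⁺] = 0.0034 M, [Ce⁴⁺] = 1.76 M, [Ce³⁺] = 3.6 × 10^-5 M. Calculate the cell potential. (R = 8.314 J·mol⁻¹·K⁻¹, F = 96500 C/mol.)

The Ce⁴⁺/Ce³⁺ couple has the higher reduction potential and acts as the cathode, so E°_cell = +1.72 − (+0.77) = 0.95 V.
Balancing electrons gives n = 1; the reaction quotient is Q = [Fe³⁺]·[Ce³⁺]/([Fe²⁺]·[Ce⁴⁺]) = 2.47 × 10^-6.
E = E° − (RT/nF) ln Q = 0.95 − (8.314×353)/(1×96500) × (-12.913) = 0.950 + 0.393 = 1.343 V.

1.34 V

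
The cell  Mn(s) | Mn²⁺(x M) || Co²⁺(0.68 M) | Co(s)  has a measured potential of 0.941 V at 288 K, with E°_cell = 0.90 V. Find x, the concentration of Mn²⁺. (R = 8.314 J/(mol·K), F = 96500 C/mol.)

From the Nernst equation, ln Q = nF(E° − E)/RT = 2×96500×(0.90 − 0.941)/(8.314×288) = -3.305, so Q = 0.0367.
With Q = [Mn²⁺]/[Co²⁺] and the known concentrations, [Mn²⁺] in the numerator gives [Mn²⁺] = 0.025 M.

0.025 M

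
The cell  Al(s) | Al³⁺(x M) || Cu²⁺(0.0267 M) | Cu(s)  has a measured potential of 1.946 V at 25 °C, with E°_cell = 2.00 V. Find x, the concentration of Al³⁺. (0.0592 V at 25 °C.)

From the Nernst equation, log Q = n(E° − E)/0.0592 = 6(2.00 − 1.946)/0.0592 = 5.473, so Q = 2.97 × 10^5.
With Q = [Al³⁺]^2/[Cu²⁺]^3 and the known concentrations, [Al³⁺]^2 in the numerator gives [Al³⁺] = 2.4 M.

2.4 M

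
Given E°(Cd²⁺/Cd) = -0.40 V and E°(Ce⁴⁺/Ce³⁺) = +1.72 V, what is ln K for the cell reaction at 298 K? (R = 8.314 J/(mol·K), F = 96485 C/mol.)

ln K = 165.1

E°_cell = +1.72 − (-0.40) = 2.12 V, with n = 2 electrons transferred.
At equilibrium E = 0, so the Nernst equation gives ln K = nFE°/RT = (2)(96485)(2.12)/((8.314)(298)) = 165.12.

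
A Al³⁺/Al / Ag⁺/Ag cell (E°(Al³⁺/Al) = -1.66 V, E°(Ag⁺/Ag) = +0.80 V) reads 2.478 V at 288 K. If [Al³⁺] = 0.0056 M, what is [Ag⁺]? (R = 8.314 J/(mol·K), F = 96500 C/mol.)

From the Nernst equation, ln Q = nF(E° − E)/RT = 3×96500×(2.46 − 2.478)/(8.314×288) = -2.176, so Q = 0.113.
With Q = [Al³⁺]/[Ag⁺]^3 and the known concentrations, [Ag⁺]^3 in the denominator gives [Ag⁺] = 0.37 M.

0.37 M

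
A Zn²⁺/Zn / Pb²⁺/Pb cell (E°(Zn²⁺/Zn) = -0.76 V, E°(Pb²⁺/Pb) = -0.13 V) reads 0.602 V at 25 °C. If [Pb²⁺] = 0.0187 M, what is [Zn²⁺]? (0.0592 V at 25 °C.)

From the Nernst equation, log Q = n(E° − E)/0.0592 = 2(0.63 − 0.602)/0.0592 = 0.946, so Q = 8.83.
With Q = [Zn²⁺]/[Pb²⁺] and the known concentrations, [Zn²⁺] in the numerator gives [Zn²⁺] = 0.17 M.

0.17 M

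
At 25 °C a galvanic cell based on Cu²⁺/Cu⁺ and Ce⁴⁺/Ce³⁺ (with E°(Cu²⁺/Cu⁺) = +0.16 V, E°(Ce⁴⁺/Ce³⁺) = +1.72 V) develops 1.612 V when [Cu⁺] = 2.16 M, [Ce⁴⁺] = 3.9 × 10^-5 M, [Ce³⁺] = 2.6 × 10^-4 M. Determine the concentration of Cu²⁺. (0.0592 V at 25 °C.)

0.043 M

From the Nernst equation, log Q = n(E° − E)/0.0592 = 1(1.56 − 1.612)/0.0592 = -0.878, so Q = 0.132.
With Q = [Cu²⁺]·[Ce³⁺]/([Cu⁺]·[Ce⁴⁺]) and the known concentrations, [Cu²⁺] in the numerator gives [Cu²⁺] = 0.043 M.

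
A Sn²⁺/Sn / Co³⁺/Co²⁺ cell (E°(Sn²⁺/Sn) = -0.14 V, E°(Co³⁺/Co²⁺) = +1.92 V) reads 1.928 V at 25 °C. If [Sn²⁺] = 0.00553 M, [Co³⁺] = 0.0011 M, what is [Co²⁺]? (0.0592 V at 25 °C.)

From the Nernst equation, log Q = n(E° − E)/0.0592 = 2(2.06 − 1.928)/0.0592 = 4.459, so Q = 2.88 × 10^4.
With Q = [Sn²⁺]·[Co²⁺]^2/[Co³⁺]^2 and the known concentrations, [Co²⁺]^2 in the numerator gives [Co²⁺] = 2.5 M.

2.5 M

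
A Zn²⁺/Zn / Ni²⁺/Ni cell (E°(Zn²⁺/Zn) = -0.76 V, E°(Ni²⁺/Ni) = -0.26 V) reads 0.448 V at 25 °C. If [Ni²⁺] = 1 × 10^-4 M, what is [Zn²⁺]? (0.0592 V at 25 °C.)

0.0057 M

From the Nernst equation, log Q = n(E° − E)/0.0592 = 2(0.50 − 0.448)/0.0592 = 1.757, so Q = 57.1.
With Q = [Zn²⁺]/[Ni²⁺] and the known concentrations, [Zn²⁺] in the numerator gives [Zn²⁺] = 0.0057 M.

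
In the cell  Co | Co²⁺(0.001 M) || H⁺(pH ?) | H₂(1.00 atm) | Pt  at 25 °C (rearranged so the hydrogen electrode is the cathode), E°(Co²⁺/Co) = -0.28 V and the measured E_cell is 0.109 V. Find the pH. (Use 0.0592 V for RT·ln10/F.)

pH = 4.39

E°_cell = 0.28 V and n = 2.
log Q = n(E° − E)/0.0592 = 2×(0.28 − 0.109)/0.0592 = 5.777.
With Q = [Co²⁺]·P(H₂) / [H⁺]^2, solving for [H⁺] gives log[H⁺] = -4.389, so pH = 4.39.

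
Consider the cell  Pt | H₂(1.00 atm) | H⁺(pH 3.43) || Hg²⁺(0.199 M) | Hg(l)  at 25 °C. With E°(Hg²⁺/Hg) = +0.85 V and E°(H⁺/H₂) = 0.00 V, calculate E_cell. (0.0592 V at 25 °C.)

1.03 V

The Hg²⁺/Hg couple is the cathode, so E°_cell = 0.85 V; n = 2.
[H⁺] = 10^(−3.43) = 3.7 × 10^-4 M, and Q = [H⁺]^2 / ([Hg²⁺]·P(H₂)) = 6.94 × 10^-7.
E = E° − (0.0592/2) log Q = 0.85 − (0.0592/2)(-6.159) = 1.032 V.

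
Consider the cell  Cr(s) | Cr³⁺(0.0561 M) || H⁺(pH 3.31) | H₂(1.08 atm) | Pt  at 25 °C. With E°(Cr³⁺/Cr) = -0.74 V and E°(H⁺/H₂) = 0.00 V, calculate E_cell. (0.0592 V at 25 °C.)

0.57 V

The hydrogen couple is the cathode, so E°_cell = 0.74 V; n = 6.
[H⁺] = 10^(−3.31) = 4.9 × 10^-4 M, and Q = [Cr³⁺]^2·P(H₂)^3 / [H⁺]^6 = 2.87 × 10^17.
E = E° − (0.0592/6) log Q = 0.74 − (0.0592/6)(17.458) = 0.568 V.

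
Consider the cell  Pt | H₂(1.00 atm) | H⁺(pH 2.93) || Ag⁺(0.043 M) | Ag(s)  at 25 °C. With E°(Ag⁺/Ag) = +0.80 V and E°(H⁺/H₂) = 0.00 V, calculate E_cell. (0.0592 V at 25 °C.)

0.89 V

The Ag⁺/Ag couple is the cathode, so E°_cell = 0.80 V; n = 2.
[H⁺] = 10^(−2.93) = 0.0012 M, and Q = [H⁺]^2 / ([Ag⁺]^2·P(H₂)) = 7.47 × 10^-4.
E = E° − (0.0592/2) log Q = 0.80 − (0.0592/2)(-3.127) = 0.893 V.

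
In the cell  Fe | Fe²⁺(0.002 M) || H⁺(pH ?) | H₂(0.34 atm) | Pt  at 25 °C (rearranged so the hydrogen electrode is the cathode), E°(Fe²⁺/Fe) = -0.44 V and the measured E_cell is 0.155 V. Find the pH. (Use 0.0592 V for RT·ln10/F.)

E°_cell = 0.44 V and n = 2.
log Q = n(E° − E)/0.0592 = 2×(0.44 − 0.155)/0.0592 = 9.628.
With Q = [Fe²⁺]·P(H₂) / [H⁺]^2, solving for [H⁺] gives log[H⁺] = -6.398, so pH = 6.40.

pH = 6.40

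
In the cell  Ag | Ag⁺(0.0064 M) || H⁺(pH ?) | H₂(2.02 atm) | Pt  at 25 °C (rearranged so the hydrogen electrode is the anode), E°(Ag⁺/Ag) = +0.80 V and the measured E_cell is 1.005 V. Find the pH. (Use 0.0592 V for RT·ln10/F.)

E°_cell = 0.80 V and n = 2.
log Q = n(E° − E)/0.0592 = 2×(0.80 − 1.005)/0.0592 = -6.926.
With Q = [H⁺]^2 / ([Ag⁺]^2·P(H₂)), solving for [H⁺] gives log[H⁺] = -5.504, so pH = 5.50.

pH = 5.50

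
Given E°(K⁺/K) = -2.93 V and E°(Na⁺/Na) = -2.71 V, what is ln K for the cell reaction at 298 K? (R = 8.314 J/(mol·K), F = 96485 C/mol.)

ln K = 8.6

E°_cell = -2.71 − (-2.93) = 0.22 V, with n = 1 electron transferred.
At equilibrium E = 0, so the Nernst equation gives ln K = nFE°/RT = (1)(96485)(0.22)/((8.314)(298)) = 8.57.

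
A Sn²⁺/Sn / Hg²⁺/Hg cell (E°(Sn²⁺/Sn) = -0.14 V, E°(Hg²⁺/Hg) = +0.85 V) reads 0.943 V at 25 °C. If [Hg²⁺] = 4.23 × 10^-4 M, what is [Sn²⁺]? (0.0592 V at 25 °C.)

0.016 M

From the Nernst equation, log Q = n(E° − E)/0.0592 = 2(0.99 − 0.943)/0.0592 = 1.588, so Q = 38.7.
With Q = [Sn²⁺]/[Hg²⁺] and the known concentrations, [Sn²⁺] in the numerator gives [Sn²⁺] = 0.016 M.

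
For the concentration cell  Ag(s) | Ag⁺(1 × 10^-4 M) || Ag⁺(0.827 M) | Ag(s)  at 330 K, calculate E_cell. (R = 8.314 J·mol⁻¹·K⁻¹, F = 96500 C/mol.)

0.26 V

Both half-cells are Ag⁺/Ag, so E°_cell = 0. The concentrated side is the cathode; the cell reaction moves Ag⁺ from high to low concentration with n = 1.
Q = [Ag⁺]_dilute/[Ag⁺]_conc = 1 × 10^-4/0.827 = 1.21 × 10^-4.
E = 0 − (RT/nF) ln Q = −((8.314×330)/(1×96500))(-9.020) = 0.2565 V.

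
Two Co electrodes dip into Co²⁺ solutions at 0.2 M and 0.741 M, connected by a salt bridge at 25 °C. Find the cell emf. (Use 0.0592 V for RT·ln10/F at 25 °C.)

0.017 V

Both half-cells are Co²⁺/Co, so E°_cell = 0. The concentrated side is the cathode; the cell reaction moves Co²⁺ from high to low concentration with n = 2.
Q = [Co²⁺]_dilute/[Co²⁺]_conc = 0.2/0.741 = 0.270.
E = 0 − (0.0592/2) log Q = −(0.0592/2)(-0.569) = 0.0168 V.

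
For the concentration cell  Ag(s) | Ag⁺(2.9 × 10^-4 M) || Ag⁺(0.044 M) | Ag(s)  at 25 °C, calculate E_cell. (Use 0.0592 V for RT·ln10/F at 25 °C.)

Both half-cells are Ag⁺/Ag, so E°_cell = 0. The concentrated side is the cathode; the cell reaction moves Ag⁺ from high to low concentration with n = 1.
Q = [Ag⁺]_dilute/[Ag⁺]_conc = 2.9 × 10^-4/0.044 = 0.00659.
E = 0 − (0.0592/1) log Q = −(0.0592/1)(-2.181) = 0.1291 V.

0.13 V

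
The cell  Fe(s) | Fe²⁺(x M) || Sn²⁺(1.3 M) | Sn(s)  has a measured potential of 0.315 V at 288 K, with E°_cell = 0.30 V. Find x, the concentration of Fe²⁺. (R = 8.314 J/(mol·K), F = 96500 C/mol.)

From the Nernst equation, ln Q = nF(E° − E)/RT = 2×96500×(0.30 − 0.315)/(8.314×288) = -1.209, so Q = 0.298.
With Q = [Fe²⁺]/[Sn²⁺] and the known concentrations, [Fe²⁺] in the numerator gives [Fe²⁺] = 0.39 M.

0.39 M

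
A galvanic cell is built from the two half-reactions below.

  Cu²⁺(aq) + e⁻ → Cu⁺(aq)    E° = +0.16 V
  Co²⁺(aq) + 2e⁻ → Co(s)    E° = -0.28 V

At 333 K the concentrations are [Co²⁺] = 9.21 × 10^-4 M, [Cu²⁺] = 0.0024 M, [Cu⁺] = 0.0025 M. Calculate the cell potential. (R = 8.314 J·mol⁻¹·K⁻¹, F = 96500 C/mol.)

0.539 V

The Cu²⁺/Cu⁺ couple has the higher reduction potential and acts as the cathode, so E°_cell = +0.16 − (-0.28) = 0.44 V.
Balancing electrons gives n = 2; the reaction quotient is Q = [Co²⁺]·[Cu⁺]^2/[Cu²⁺]^2 = 9.99 × 10^-4.
E = E° − (RT/nF) ln Q = 0.44 − (8.314×333)/(2×96500) × (-6.908) = 0.440 + 0.099 = 0.539 V.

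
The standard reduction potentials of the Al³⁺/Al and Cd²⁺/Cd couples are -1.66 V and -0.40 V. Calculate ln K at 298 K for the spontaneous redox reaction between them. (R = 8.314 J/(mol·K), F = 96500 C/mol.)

ln K = 294.5

E°_cell = -0.40 − (-1.66) = 1.26 V, with n = 6 electrons transferred.
At equilibrium E = 0, so the Nernst equation gives ln K = nFE°/RT = (6)(96500)(1.26)/((8.314)(298)) = 294.46.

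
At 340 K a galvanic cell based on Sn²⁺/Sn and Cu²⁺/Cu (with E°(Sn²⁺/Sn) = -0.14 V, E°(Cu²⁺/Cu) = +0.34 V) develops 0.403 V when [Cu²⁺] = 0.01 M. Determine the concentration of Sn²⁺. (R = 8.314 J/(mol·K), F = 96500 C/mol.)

1.9 M

From the Nernst equation, ln Q = nF(E° − E)/RT = 2×96500×(0.48 − 0.403)/(8.314×340) = 5.257, so Q = 192.
With Q = [Sn²⁺]/[Cu²⁺] and the known concentrations, [Sn²⁺] in the numerator gives [Sn²⁺] = 1.9 M.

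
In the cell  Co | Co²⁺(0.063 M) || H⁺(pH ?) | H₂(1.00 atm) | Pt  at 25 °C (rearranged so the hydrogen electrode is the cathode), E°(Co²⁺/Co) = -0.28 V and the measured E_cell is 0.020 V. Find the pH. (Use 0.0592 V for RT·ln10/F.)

E°_cell = 0.28 V and n = 2.
log Q = n(E° − E)/0.0592 = 2×(0.28 − 0.020)/0.0592 = 8.784.
With Q = [Co²⁺]·P(H₂) / [H⁺]^2, solving for [H⁺] gives log[H⁺] = -4.992, so pH = 4.99.

pH = 4.99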